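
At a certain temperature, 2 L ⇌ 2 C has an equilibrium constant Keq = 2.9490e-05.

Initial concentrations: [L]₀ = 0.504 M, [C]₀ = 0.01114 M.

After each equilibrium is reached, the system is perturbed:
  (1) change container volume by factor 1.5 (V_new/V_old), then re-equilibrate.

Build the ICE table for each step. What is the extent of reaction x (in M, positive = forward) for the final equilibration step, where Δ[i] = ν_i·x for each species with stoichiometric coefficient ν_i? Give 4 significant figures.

Q₀ = 4.8855e-04 vs Keq = 2.9490e-05 ⇒ Q>K, reverse
Step 1:
                    L           C
  I             0.504     0.01114
  C          0.008358   -0.008358
  E            0.5124    0.002782
  solve Keq expr → x = -0.004179; check Q = 2.9490e-05
Then change container volume by factor 1.5 (V_new/V_old).
Step 2:
                    L           C
  I            0.3416    0.001855
  C                 0           0
  E            0.3416    0.001855
  solve Keq expr → x = 0; check Q = 2.9490e-05

x = 0 M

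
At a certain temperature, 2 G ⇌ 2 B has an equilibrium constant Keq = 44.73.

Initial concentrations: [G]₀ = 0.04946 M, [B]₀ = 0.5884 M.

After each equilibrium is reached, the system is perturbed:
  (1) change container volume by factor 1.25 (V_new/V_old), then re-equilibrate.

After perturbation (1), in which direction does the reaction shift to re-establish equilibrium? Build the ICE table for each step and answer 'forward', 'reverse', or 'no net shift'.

Q₀ = 141.5 vs Keq = 44.73 ⇒ Q>K, reverse
Step 1:
                   G          B
  I          0.04946     0.5884
  C          0.03351   -0.03351
  E          0.08297     0.5549
  solve Keq expr → x = -0.01675; check Q = 44.73
Then change container volume by factor 1.25 (V_new/V_old).
Step 2:
                   G          B
  I          0.06637     0.4439
  C                0          0
  E          0.06637     0.4439
  solve Keq expr → x = 0; check Q = 44.73

Direction: no net shift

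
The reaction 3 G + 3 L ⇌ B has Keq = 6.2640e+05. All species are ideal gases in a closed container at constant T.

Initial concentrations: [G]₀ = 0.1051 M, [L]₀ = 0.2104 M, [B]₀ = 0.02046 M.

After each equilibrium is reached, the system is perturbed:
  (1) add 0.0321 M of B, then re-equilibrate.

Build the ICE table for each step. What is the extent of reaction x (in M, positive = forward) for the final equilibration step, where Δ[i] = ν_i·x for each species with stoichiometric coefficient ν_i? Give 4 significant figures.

x = -0.001523 M

Q₀ = 1892 vs Keq = 6.2640e+05 ⇒ Q<K, forward
Step 1:
                    G           L           B
  I            0.1051      0.2104     0.02046
  C          -0.07446    -0.07446     0.02482
  E           0.03064      0.1359     0.04528
  solve Keq expr → x = 0.02482; check Q = 6.2640e+05
Then add 0.0321 M of B.
Step 2:
                    G           L           B
  I           0.03064      0.1359     0.07738
  C          0.004568    0.004568   -0.001523
  E           0.03521      0.1405     0.07586
  solve Keq expr → x = -0.001523; check Q = 6.2640e+05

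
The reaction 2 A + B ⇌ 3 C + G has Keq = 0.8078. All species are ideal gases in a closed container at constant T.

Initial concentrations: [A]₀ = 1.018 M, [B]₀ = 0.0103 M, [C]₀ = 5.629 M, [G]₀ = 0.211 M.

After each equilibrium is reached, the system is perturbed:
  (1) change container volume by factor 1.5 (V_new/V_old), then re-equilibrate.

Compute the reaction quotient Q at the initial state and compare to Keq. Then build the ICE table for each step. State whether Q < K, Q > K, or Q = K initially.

Q₀ = 3526; Q > K (proceeds reverse)

Q₀ = 3526 vs Keq = 0.8078 ⇒ Q>K, reverse
Step 1:
                    A           B           C           G
  I             1.018      0.0103       5.629       0.211
  C            0.4162      0.2081     -0.6243     -0.2081
  E             1.434      0.2184       5.005    0.002895
  solve Keq expr → x = -0.2081; check Q = 0.8078
Then change container volume by factor 1.5 (V_new/V_old).
Step 2:
                    A           B           C           G
  I            0.9561      0.1456       3.336     0.00193
  C         -0.001856 -9.2825e-04    0.002785  9.2825e-04
  E            0.9543      0.1447       3.339    0.002858
  solve Keq expr → x = 9.2825e-04; check Q = 0.8078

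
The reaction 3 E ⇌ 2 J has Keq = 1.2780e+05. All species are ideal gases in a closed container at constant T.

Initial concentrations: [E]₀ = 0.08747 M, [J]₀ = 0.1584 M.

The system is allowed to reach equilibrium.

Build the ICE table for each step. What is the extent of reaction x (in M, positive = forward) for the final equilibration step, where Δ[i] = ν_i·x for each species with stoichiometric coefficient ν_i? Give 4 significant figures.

x = 0.0268 M

Q₀ = 37.49 vs Keq = 1.2780e+05 ⇒ Q<K, forward
Step 1:
                    E           J
  Initial     0.08747      0.1584
  Change     -0.08041     0.05361
  Equil      0.007059       0.212
  solve Keq expr → x = 0.0268; check Q = 1.2780e+05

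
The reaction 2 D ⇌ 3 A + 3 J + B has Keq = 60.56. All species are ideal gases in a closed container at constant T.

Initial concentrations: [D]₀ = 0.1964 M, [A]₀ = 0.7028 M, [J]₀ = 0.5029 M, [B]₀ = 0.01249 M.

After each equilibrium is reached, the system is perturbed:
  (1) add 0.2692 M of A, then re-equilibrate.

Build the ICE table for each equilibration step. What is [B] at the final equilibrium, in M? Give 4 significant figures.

[B]_eq = 0.09369 M

Q₀ = 0.0143 vs Keq = 60.56 ⇒ Q<K, forward
Step 1:
                   D          A          J          B
  init        0.1964     0.7028     0.5029    0.01249
  Δ          -0.1713      0.257      0.257    0.08566
  eq         0.02508     0.9598     0.7599    0.09815
  solve Keq expr → x = 0.08566; check Q = 60.56
Then add 0.2692 M of A.
Step 2:
                   D          A          J          B
  init       0.02508      1.229     0.7599    0.09815
  Δ         0.008925   -0.01339   -0.01339  -0.004463
  eq           0.034      1.216     0.7465    0.09369
  solve Keq expr → x = -0.004463; check Q = 60.56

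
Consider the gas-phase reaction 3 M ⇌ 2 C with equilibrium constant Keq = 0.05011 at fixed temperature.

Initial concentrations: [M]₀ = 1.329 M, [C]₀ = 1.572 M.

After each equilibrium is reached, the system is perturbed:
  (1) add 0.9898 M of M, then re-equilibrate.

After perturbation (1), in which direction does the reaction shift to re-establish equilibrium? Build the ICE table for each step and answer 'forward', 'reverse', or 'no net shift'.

Direction: forward

Q₀ = 1.053 vs Keq = 0.05011 ⇒ Q>K, reverse
Step 1:
                   M          C
  I            1.329      1.572
  C            1.093    -0.7284
  E            2.422     0.8436
  solve Keq expr → x = -0.3642; check Q = 0.05011
Then add 0.9898 M of M.
Step 2:
                   M          C
  I            3.411     0.8436
  C          -0.4478     0.2985
  E            2.964      1.142
  solve Keq expr → x = 0.1493; check Q = 0.05011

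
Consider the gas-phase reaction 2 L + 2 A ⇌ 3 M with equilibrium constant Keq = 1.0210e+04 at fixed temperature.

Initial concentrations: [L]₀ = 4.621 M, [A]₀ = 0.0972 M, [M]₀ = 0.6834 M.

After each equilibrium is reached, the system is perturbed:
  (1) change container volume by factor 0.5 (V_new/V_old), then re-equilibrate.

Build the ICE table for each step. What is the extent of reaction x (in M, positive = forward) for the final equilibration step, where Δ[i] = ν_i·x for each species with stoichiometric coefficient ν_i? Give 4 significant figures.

Q₀ = 1.582 vs Keq = 1.0210e+04 ⇒ Q<K, forward
Step 1:
                  L         A         M
  Initial     4.621    0.0972    0.6834
  Change   -0.09556  -0.09556    0.1433
  Equil       4.525  0.001644    0.8267
  solve Keq expr → x = 0.04778; check Q = 1.0210e+04
Then change container volume by factor 0.5 (V_new/V_old).
Step 2:
                  L         A         M
  Initial     9.051  0.003288     1.653
  Change  -9.5969e-04 -9.5969e-04   0.00144
  Equil        9.05  0.002328     1.655
  solve Keq expr → x = 4.7984e-04; check Q = 1.0210e+04

x = 4.7984e-04 M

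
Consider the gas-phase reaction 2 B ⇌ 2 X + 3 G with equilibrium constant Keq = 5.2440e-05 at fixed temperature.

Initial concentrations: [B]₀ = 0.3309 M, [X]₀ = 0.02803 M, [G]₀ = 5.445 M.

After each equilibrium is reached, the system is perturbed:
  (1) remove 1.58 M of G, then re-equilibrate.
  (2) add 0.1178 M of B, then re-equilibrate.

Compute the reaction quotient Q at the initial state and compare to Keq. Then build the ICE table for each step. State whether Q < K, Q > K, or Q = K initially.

Q₀ = 1.158 vs Keq = 5.2440e-05 ⇒ Q>K, reverse
Step 1:
                   B          X          G
  Initial     0.3309    0.02803      5.445
  Change     0.02782   -0.02782   -0.04173
  Equil       0.3587 2.0683e-04      5.403
  solve Keq expr → x = -0.01391; check Q = 5.2440e-05
Then remove 1.58 M of G.
Step 2:
                   B          X          G
  Initial     0.3587 2.0683e-04      3.823
  Change  -1.4050e-04 1.4050e-04 2.1074e-04
  Equil       0.3586 3.4732e-04      3.823
  solve Keq expr → x = 7.0248e-05; check Q = 5.2440e-05
Then add 0.1178 M of B.
Step 3:
                   B          X          G
  Initial     0.4764 3.4732e-04      3.823
  Change  -1.1396e-04 1.1396e-04 1.7094e-04
  Equil       0.4763 4.6128e-04      3.824
  solve Keq expr → x = 5.6980e-05; check Q = 5.2440e-05

Q₀ = 1.158; Q > K (proceeds reverse)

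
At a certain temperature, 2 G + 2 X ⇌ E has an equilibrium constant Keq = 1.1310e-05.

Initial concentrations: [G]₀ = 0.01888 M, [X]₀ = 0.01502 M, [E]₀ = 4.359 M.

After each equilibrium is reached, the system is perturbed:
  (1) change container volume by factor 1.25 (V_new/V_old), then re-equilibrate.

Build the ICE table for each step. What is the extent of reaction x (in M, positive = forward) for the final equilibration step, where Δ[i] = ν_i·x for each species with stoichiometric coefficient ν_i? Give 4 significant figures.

x = -0.02357 M

Q₀ = 5.4205e+07 vs Keq = 1.1310e-05 ⇒ Q>K, reverse
Step 1:
                    G           X           E
  init        0.01888     0.01502       4.359
  Δ             8.594       8.594      -4.297
  eq            8.613       8.609     0.06217
  solve Keq expr → x = -4.297; check Q = 1.1310e-05
Then change container volume by factor 1.25 (V_new/V_old).
Step 2:
                    G           X           E
  init           6.89       6.887     0.04974
  Δ           0.04714     0.04714    -0.02357
  eq            6.937       6.934     0.02617
  solve Keq expr → x = -0.02357; check Q = 1.1310e-05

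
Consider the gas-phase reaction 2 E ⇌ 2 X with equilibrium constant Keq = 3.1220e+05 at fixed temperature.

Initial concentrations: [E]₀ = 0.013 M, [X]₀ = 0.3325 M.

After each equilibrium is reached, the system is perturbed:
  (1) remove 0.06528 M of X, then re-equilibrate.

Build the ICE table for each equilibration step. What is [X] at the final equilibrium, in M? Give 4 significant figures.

Q₀ = 654.2 vs Keq = 3.1220e+05 ⇒ Q<K, forward
Step 1:
                    E           X
  init          0.013      0.3325
  Δ          -0.01238     0.01238
  eq       6.1724e-04      0.3449
  solve Keq expr → x = 0.006191; check Q = 3.1220e+05
Then remove 0.06528 M of X.
Step 2:
                    E           X
  init     6.1724e-04      0.2796
  Δ       -1.1662e-04  1.1662e-04
  eq       5.0062e-04      0.2797
  solve Keq expr → x = 5.8312e-05; check Q = 3.1220e+05

[X]_eq = 0.2797 M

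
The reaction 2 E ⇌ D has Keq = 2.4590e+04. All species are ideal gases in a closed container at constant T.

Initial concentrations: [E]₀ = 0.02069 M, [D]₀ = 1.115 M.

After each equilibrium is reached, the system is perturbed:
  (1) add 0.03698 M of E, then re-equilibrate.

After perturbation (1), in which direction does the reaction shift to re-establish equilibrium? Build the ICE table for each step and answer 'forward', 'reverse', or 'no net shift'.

Direction: forward

Q₀ = 2605 vs Keq = 2.4590e+04 ⇒ Q<K, forward
Step 1:
                    E           D
  init        0.02069       1.115
  Δ          -0.01394    0.006968
  eq         0.006755       1.122
  solve Keq expr → x = 0.006968; check Q = 2.4590e+04
Then add 0.03698 M of E.
Step 2:
                    E           D
  init        0.04373       1.122
  Δ          -0.03692     0.01846
  eq          0.00681        1.14
  solve Keq expr → x = 0.01846; check Q = 2.4590e+04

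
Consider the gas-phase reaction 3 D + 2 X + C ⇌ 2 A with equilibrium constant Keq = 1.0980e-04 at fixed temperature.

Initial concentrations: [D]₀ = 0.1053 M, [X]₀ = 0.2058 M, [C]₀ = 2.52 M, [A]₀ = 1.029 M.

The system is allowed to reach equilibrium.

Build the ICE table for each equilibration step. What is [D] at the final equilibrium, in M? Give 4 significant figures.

[D]_eq = 1.584 M

Q₀ = 8497 vs Keq = 1.0980e-04 ⇒ Q>K, reverse
Step 1:
                   D          X          C          A
  init        0.1053     0.2058       2.52      1.029
  Δ            1.479     0.9858     0.4929    -0.9858
  eq           1.584      1.192      3.013    0.04321
  solve Keq expr → x = -0.4929; check Q = 1.0980e-04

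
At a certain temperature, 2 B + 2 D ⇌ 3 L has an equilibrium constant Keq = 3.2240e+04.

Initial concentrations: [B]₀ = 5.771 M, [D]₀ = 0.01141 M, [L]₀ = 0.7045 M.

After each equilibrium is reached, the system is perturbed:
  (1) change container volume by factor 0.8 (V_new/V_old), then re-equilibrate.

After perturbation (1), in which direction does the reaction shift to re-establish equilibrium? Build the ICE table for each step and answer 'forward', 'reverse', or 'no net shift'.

Q₀ = 80.64 vs Keq = 3.2240e+04 ⇒ Q<K, forward
Step 1:
                   B          D          L
  init         5.771    0.01141     0.7045
  Δ         -0.01082   -0.01082    0.01623
  eq            5.76 5.9159e-04     0.7207
  solve Keq expr → x = 0.005409; check Q = 3.2240e+04
Then change container volume by factor 0.8 (V_new/V_old).
Step 2:
                   B          D          L
  init           7.2 7.3949e-04     0.9009
  Δ       -7.7934e-05 -7.7934e-05 1.1690e-04
  eq             7.2 6.6156e-04      0.901
  solve Keq expr → x = 3.8967e-05; check Q = 3.2240e+04

Direction: forward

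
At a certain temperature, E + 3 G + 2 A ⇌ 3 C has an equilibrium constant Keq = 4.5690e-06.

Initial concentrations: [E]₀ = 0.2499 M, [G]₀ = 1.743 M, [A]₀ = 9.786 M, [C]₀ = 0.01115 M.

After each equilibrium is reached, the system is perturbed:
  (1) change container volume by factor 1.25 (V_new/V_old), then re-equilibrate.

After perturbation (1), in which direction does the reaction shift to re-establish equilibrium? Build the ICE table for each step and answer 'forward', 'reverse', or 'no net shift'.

Direction: reverse

Q₀ = 1.0938e-08 vs Keq = 4.5690e-06 ⇒ Q<K, forward
Step 1:
                  E         G         A         C
  Initial    0.2499     1.743     9.786   0.01115
  Change   -0.02212  -0.06635  -0.04423   0.06635
  Equil      0.2278     1.677     9.742    0.0775
  solve Keq expr → x = 0.02212; check Q = 4.5690e-06
Then change container volume by factor 1.25 (V_new/V_old).
Step 2:
                  E         G         A         C
  Initial    0.1822     1.341     7.793     0.062
  Change   0.003863   0.01159  0.007725  -0.01159
  Equil      0.1861     1.353     7.801   0.05041
  solve Keq expr → x = -0.003863; check Q = 4.5690e-06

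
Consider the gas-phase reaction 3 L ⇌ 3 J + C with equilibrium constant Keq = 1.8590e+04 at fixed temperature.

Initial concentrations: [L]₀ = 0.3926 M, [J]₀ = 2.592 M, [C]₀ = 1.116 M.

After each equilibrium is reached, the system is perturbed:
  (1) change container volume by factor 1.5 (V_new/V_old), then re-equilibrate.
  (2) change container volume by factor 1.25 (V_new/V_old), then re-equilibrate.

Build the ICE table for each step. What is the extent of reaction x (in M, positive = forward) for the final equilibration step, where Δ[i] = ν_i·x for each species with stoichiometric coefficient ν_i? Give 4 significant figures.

Q₀ = 321.2 vs Keq = 1.8590e+04 ⇒ Q<K, forward
Step 1:
                    L           J           C
  I            0.3926       2.592       1.116
  C           -0.2772      0.2772     0.09241
  E            0.1154       2.869       1.208
  solve Keq expr → x = 0.09241; check Q = 1.8590e+04
Then change container volume by factor 1.5 (V_new/V_old).
Step 2:
                    L           J           C
  I           0.07691       1.913      0.8056
  C         -0.009309    0.009309    0.003103
  E            0.0676       1.922      0.8087
  solve Keq expr → x = 0.003103; check Q = 1.8590e+04
Then change container volume by factor 1.25 (V_new/V_old).
Step 3:
                    L           J           C
  I           0.05408       1.538       0.647
  C         -0.003723    0.003723    0.001241
  E           0.05036       1.541      0.6482
  solve Keq expr → x = 0.001241; check Q = 1.8590e+04

x = 0.001241 M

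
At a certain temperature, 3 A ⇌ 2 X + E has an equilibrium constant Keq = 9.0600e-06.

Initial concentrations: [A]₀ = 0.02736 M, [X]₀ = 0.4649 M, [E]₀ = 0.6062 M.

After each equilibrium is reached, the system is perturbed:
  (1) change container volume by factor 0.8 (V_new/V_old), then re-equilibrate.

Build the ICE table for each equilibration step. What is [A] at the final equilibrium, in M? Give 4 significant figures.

[A]_eq = 0.9003 M

Q₀ = 6397 vs Keq = 9.0600e-06 ⇒ Q>K, reverse
Step 1:
                  A         X         E
  init      0.02736    0.4649    0.6062
  Δ          0.6928   -0.4619   -0.2309
  eq         0.7202  0.003003    0.3753
  solve Keq expr → x = -0.2309; check Q = 9.0600e-06
Then change container volume by factor 0.8 (V_new/V_old).
Step 2:
                  A         X         E
  init       0.9003  0.003754    0.4691
  Δ               0         0         0
  eq         0.9003  0.003754    0.4691
  solve Keq expr → x = 0; check Q = 9.0600e-06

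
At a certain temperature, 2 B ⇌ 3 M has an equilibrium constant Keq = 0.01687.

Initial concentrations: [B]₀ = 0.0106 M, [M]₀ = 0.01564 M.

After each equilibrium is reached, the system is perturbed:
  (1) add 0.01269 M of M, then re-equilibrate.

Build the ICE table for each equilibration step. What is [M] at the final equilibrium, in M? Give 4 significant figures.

Q₀ = 0.03405 vs Keq = 0.01687 ⇒ Q>K, reverse
Step 1:
                   B          M
  I           0.0106    0.01564
  C         0.001443  -0.002165
  E          0.01204    0.01348
  solve Keq expr → x = -7.2162e-04; check Q = 0.01687
Then add 0.01269 M of M.
Step 2:
                   B          M
  I          0.01204    0.02617
  C         0.005778  -0.008667
  E          0.01782     0.0175
  solve Keq expr → x = -0.002889; check Q = 0.01687

[M]_eq = 0.0175 M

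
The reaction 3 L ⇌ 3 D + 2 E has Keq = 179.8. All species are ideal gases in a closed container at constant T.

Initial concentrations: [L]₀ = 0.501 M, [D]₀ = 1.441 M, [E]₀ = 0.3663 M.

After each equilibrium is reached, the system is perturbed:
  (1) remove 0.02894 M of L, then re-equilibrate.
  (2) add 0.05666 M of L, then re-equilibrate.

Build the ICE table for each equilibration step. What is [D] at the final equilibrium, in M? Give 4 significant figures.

[D]_eq = 1.755 M

Q₀ = 3.193 vs Keq = 179.8 ⇒ Q<K, forward
Step 1:
                  L         D         E
  I           0.501     1.441    0.3663
  C         -0.2921    0.2921    0.1947
  E          0.2089     1.733     0.561
  solve Keq expr → x = 0.09737; check Q = 179.8
Then remove 0.02894 M of L.
Step 2:
                  L         D         E
  I          0.1799     1.733     0.561
  C         0.02253  -0.02253  -0.01502
  E          0.2025     1.711     0.546
  solve Keq expr → x = -0.00751; check Q = 179.8
Then add 0.05666 M of L.
Step 3:
                  L         D         E
  I          0.2591     1.711     0.546
  C        -0.04406   0.04406   0.02937
  E          0.2151     1.755    0.5754
  solve Keq expr → x = 0.01469; check Q = 179.8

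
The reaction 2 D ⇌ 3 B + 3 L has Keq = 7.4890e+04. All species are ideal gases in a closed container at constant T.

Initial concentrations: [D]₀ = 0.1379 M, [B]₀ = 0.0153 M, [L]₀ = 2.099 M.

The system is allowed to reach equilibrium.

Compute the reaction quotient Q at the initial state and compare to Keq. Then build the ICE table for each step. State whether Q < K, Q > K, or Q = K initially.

Q₀ = 0.001742; Q < K (proceeds forward)

Q₀ = 0.001742 vs Keq = 7.4890e+04 ⇒ Q<K, forward
Step 1:
                    D           B           L
  init         0.1379      0.0153       2.099
  Δ           -0.1366      0.2049      0.2049
  eq          0.00132      0.2202       2.304
  solve Keq expr → x = 0.06829; check Q = 7.4890e+04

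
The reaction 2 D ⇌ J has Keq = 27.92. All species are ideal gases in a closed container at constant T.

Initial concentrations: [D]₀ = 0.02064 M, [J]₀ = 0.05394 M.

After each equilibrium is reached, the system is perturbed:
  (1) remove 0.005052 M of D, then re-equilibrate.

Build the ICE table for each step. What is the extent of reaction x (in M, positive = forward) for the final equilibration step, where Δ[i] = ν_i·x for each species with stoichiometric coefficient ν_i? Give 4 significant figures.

x = -0.002058 M

Q₀ = 126.6 vs Keq = 27.92 ⇒ Q>K, reverse
Step 1:
                  D         J
  Initial   0.02064   0.05394
  Change    0.01921 -0.009605
  Equil     0.03985   0.04434
  solve Keq expr → x = -0.009605; check Q = 27.92
Then remove 0.005052 M of D.
Step 2:
                  D         J
  Initial    0.0348   0.04434
  Change   0.004116 -0.002058
  Equil     0.03891   0.04228
  solve Keq expr → x = -0.002058; check Q = 27.92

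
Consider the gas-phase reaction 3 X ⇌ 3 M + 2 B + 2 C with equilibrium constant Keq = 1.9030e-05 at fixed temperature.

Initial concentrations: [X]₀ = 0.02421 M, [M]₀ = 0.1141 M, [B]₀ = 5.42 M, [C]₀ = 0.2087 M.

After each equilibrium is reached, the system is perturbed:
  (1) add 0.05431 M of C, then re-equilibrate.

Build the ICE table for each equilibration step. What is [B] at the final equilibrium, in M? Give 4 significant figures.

Q₀ = 133.9 vs Keq = 1.9030e-05 ⇒ Q>K, reverse
Step 1:
                  X         M         B         C
  init      0.02421    0.1141      5.42    0.2087
  Δ          0.1097   -0.1097  -0.07311  -0.07311
  eq         0.1339  0.004429     5.347    0.1356
  solve Keq expr → x = -0.03656; check Q = 1.9030e-05
Then add 0.05431 M of C.
Step 2:
                  X         M         B         C
  init       0.1339  0.004429     5.347    0.1899
  Δ       8.6072e-04 -8.6072e-04 -5.7382e-04 -5.7382e-04
  eq         0.1347  0.003568     5.346    0.1893
  solve Keq expr → x = -2.8691e-04; check Q = 1.9030e-05

[B]_eq = 5.346 M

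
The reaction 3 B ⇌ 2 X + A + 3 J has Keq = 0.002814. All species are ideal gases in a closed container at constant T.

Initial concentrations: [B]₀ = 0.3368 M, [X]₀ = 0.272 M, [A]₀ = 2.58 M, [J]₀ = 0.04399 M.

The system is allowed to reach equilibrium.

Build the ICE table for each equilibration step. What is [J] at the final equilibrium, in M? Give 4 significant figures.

Q₀ = 4.2531e-04 vs Keq = 0.002814 ⇒ Q<K, forward
Step 1:
                   B          X          A          J
  init        0.3368      0.272       2.58    0.04399
  Δ         -0.02827    0.01885   0.009423    0.02827
  eq          0.3085     0.2908      2.589    0.07226
  solve Keq expr → x = 0.009423; check Q = 0.002814

[J]_eq = 0.07226 M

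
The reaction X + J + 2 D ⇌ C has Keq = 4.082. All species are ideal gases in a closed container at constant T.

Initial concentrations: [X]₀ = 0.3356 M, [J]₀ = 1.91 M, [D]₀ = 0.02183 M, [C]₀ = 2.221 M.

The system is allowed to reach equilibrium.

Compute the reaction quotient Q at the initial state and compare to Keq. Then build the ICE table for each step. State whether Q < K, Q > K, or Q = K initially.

Q₀ = 7271; Q > K (proceeds reverse)

Q₀ = 7271 vs Keq = 4.082 ⇒ Q>K, reverse
Step 1:
                  X         J         D         C
  Initial    0.3356      1.91   0.02183     2.221
  Change     0.2844    0.2844    0.5687   -0.2844
  Equil        0.62     2.194    0.5905     1.937
  solve Keq expr → x = -0.2844; check Q = 4.082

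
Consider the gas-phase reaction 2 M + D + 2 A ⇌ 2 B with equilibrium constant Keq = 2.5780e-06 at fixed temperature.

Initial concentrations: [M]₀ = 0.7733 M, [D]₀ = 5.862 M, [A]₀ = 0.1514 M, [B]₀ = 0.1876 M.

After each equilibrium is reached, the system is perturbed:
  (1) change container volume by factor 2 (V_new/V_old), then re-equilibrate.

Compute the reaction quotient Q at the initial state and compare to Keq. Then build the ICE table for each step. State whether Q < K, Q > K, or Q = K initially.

Q₀ = 0.438 vs Keq = 2.5780e-06 ⇒ Q>K, reverse
Step 1:
                    M           D           A           B
  I            0.7733       5.862      0.1514      0.1876
  C            0.1863     0.09317      0.1863     -0.1863
  E            0.9596       5.955      0.3377     0.00127
  solve Keq expr → x = -0.09317; check Q = 2.5780e-06
Then change container volume by factor 2 (V_new/V_old).
Step 2:
                    M           D           A           B
  I            0.4798       2.978      0.1689  6.3494e-04
  C        4.0971e-04  2.0485e-04  4.0971e-04 -4.0971e-04
  E            0.4802       2.978      0.1693  2.2523e-04
  solve Keq expr → x = -2.0485e-04; check Q = 2.5780e-06

Q₀ = 0.438; Q > K (proceeds reverse)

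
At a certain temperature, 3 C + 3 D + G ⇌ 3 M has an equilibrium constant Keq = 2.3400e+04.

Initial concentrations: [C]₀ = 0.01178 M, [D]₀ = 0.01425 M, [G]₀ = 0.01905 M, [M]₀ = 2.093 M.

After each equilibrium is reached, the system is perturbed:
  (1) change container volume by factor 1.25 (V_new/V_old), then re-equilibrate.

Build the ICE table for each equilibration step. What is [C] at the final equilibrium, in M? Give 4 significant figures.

Q₀ = 1.0175e+14 vs Keq = 2.3400e+04 ⇒ Q>K, reverse
Step 1:
                   C          D          G          M
  Initial    0.01178    0.01425    0.01905      2.093
  Change       0.335      0.335     0.1117     -0.335
  Equil       0.3468     0.3492     0.1307      1.758
  solve Keq expr → x = -0.1117; check Q = 2.3400e+04
Then change container volume by factor 1.25 (V_new/V_old).
Step 2:
                   C          D          G          M
  Initial     0.2774     0.2794     0.1046      1.406
  Change     0.03503    0.03503    0.01168   -0.03503
  Equil       0.3124     0.3144     0.1162      1.371
  solve Keq expr → x = -0.01168; check Q = 2.3400e+04

[C]_eq = 0.3124 M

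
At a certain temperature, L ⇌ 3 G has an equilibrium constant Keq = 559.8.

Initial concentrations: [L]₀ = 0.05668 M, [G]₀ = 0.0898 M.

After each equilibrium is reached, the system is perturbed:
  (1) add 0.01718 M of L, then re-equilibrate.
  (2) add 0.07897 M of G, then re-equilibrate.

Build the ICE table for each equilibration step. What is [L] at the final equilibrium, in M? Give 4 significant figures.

Q₀ = 0.01278 vs Keq = 559.8 ⇒ Q<K, forward
Step 1:
                    L           G
  init        0.05668      0.0898
  Δ          -0.05665      0.1699
  eq       3.1305e-05      0.2597
  solve Keq expr → x = 0.05665; check Q = 559.8
Then add 0.01718 M of L.
Step 2:
                    L           G
  init        0.01721      0.2597
  Δ          -0.01716     0.05147
  eq       5.3847e-05      0.3112
  solve Keq expr → x = 0.01716; check Q = 559.8
Then add 0.07897 M of G.
Step 3:
                    L           G
  init     5.3847e-05      0.3902
  Δ        5.2144e-05 -1.5643e-04
  eq       1.0599e-04        0.39
  solve Keq expr → x = -5.2144e-05; check Q = 559.8

[L]_eq = 1.0599e-04 M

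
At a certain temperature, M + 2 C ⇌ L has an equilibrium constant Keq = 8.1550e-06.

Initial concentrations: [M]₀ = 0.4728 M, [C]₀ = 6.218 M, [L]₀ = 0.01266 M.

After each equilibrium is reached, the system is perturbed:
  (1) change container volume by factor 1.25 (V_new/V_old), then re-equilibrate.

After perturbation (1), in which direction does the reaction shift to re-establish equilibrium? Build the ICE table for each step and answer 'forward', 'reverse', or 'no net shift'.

Q₀ = 6.9256e-04 vs Keq = 8.1550e-06 ⇒ Q>K, reverse
Step 1:
                   M          C          L
  I           0.4728      6.218    0.01266
  C          0.01251    0.02501   -0.01251
  E           0.4853      6.243 1.5425e-04
  solve Keq expr → x = -0.01251; check Q = 8.1550e-06
Then change container volume by factor 1.25 (V_new/V_old).
Step 2:
                   M          C          L
  I           0.3882      4.994 1.2340e-04
  C       4.4412e-05 8.8825e-05 -4.4412e-05
  E           0.3883      4.994 7.8988e-05
  solve Keq expr → x = -4.4412e-05; check Q = 8.1550e-06

Direction: reverse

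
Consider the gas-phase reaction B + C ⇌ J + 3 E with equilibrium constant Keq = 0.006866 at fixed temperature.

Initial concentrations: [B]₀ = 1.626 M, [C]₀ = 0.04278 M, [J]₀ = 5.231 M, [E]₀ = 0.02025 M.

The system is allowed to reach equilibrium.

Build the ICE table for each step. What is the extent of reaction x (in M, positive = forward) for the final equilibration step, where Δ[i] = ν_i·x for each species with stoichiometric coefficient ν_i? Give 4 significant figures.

Q₀ = 6.2445e-04 vs Keq = 0.006866 ⇒ Q<K, forward
Step 1:
                    B           C           J           E
  I             1.626     0.04278       5.231     0.02025
  C         -0.007322   -0.007322    0.007322     0.02196
  E             1.619     0.03546       5.238     0.04221
  solve Keq expr → x = 0.007322; check Q = 0.006866

x = 0.007322 M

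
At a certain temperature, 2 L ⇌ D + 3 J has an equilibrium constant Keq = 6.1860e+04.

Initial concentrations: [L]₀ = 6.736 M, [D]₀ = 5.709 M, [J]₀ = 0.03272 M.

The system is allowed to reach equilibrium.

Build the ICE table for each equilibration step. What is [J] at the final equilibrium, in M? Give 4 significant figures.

[J]_eq = 9.601 M

Q₀ = 4.4075e-06 vs Keq = 6.1860e+04 ⇒ Q<K, forward
Step 1:
                    L           D           J
  init          6.736       5.709     0.03272
  Δ            -6.379        3.19       9.569
  eq           0.3568       8.899       9.601
  solve Keq expr → x = 3.19; check Q = 6.1860e+04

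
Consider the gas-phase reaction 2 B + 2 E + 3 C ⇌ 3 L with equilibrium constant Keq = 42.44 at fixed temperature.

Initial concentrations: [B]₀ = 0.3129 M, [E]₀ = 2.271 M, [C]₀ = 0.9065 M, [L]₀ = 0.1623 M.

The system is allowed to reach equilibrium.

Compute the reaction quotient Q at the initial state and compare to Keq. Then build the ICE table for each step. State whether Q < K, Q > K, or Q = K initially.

Q₀ = 0.01137; Q < K (proceeds forward)

Q₀ = 0.01137 vs Keq = 42.44 ⇒ Q<K, forward
Step 1:
                   B          E          C          L
  init        0.3129      2.271     0.9065     0.1623
  Δ          -0.2414    -0.2414    -0.3621     0.3621
  eq          0.0715       2.03     0.5444     0.5244
  solve Keq expr → x = 0.1207; check Q = 42.44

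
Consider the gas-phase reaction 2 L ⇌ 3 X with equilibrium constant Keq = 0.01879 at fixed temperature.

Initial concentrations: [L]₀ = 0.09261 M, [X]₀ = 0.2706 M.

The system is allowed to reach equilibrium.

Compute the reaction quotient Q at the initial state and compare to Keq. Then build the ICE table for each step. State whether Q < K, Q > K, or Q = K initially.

Q₀ = 2.31; Q > K (proceeds reverse)

Q₀ = 2.31 vs Keq = 0.01879 ⇒ Q>K, reverse
Step 1:
                    L           X
  I           0.09261      0.2706
  C            0.1177     -0.1766
  E            0.2103     0.09402
  solve Keq expr → x = -0.05886; check Q = 0.01879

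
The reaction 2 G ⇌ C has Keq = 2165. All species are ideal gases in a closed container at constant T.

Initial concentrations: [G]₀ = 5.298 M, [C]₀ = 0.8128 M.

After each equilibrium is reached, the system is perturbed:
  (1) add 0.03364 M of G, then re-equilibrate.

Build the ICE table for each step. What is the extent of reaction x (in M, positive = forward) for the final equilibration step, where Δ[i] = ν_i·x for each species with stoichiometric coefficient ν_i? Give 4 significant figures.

x = 0.01677 M

Q₀ = 0.02896 vs Keq = 2165 ⇒ Q<K, forward
Step 1:
                    G           C
  Initial       5.298      0.8128
  Change       -5.258       2.629
  Equil       0.03987       3.442
  solve Keq expr → x = 2.629; check Q = 2165
Then add 0.03364 M of G.
Step 2:
                    G           C
  Initial     0.07351       3.442
  Change     -0.03354     0.01677
  Equil       0.03997       3.459
  solve Keq expr → x = 0.01677; check Q = 2165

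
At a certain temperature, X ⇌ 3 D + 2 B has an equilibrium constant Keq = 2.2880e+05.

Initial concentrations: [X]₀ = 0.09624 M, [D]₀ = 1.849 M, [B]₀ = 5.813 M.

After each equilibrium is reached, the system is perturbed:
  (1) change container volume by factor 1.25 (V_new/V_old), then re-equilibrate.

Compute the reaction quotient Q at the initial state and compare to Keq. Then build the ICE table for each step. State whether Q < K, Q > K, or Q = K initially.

Q₀ = 2220 vs Keq = 2.2880e+05 ⇒ Q<K, forward
Step 1:
                    X           D           B
  Initial     0.09624       1.849       5.813
  Change     -0.09471      0.2841      0.1894
  Equil      0.001528       2.133       6.002
  solve Keq expr → x = 0.09471; check Q = 2.2880e+05
Then change container volume by factor 1.25 (V_new/V_old).
Step 2:
                    X           D           B
  Initial    0.001223       1.707       4.802
  Change  -7.1971e-04    0.002159    0.001439
  Equil    5.0305e-04       1.709       4.803
  solve Keq expr → x = 7.1971e-04; check Q = 2.2880e+05

Q₀ = 2220; Q < K (proceeds forward)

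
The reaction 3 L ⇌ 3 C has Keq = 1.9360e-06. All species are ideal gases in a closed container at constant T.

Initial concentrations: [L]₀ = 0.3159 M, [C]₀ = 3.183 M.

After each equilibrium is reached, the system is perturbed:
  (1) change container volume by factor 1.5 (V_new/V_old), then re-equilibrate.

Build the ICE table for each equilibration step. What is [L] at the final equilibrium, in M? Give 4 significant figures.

[L]_eq = 2.304 M

Q₀ = 1023 vs Keq = 1.9360e-06 ⇒ Q>K, reverse
Step 1:
                   L          C
  I           0.3159      3.183
  C             3.14      -3.14
  E            3.456    0.04307
  solve Keq expr → x = -1.047; check Q = 1.9360e-06
Then change container volume by factor 1.5 (V_new/V_old).
Step 2:
                   L          C
  I            2.304    0.02871
  C                0          0
  E            2.304    0.02871
  solve Keq expr → x = 0; check Q = 1.9360e-06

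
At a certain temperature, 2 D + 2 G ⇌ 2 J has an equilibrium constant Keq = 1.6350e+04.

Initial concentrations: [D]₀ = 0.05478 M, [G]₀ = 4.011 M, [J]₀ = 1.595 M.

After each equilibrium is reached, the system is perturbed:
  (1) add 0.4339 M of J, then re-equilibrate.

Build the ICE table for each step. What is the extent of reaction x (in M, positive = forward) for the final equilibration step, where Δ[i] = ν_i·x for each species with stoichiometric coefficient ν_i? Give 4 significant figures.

Q₀ = 52.7 vs Keq = 1.6350e+04 ⇒ Q<K, forward
Step 1:
                  D         G         J
  I         0.05478     4.011     1.595
  C        -0.05153  -0.05153   0.05153
  E        0.003252     3.959     1.647
  solve Keq expr → x = 0.02576; check Q = 1.6350e+04
Then add 0.4339 M of J.
Step 2:
                  D         G         J
  I        0.003252     3.959      2.08
  C       8.5445e-04 8.5445e-04 -8.5445e-04
  E        0.004107      3.96      2.08
  solve Keq expr → x = -4.2723e-04; check Q = 1.6350e+04

x = -4.2723e-04 M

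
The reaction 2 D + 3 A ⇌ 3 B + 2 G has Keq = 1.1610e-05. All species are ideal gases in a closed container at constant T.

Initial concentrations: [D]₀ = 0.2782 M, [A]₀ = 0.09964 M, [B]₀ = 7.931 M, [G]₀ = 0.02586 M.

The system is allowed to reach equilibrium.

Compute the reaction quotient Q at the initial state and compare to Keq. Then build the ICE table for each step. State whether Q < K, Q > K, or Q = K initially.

Q₀ = 4357; Q > K (proceeds reverse)

Q₀ = 4357 vs Keq = 1.1610e-05 ⇒ Q>K, reverse
Step 1:
                  D         A         B         G
  init       0.2782   0.09964     7.931   0.02586
  Δ         0.02586   0.03879  -0.03879  -0.02586
  eq         0.3041    0.1384     7.892 2.4066e-06
  solve Keq expr → x = -0.01293; check Q = 1.1610e-05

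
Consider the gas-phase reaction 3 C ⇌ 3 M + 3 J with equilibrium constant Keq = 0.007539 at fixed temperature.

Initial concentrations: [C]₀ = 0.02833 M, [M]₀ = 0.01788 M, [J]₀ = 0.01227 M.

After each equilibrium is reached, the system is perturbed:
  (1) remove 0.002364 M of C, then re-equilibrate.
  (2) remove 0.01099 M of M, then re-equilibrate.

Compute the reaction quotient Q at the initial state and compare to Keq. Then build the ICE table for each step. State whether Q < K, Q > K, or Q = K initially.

Q₀ = 4.6440e-07 vs Keq = 0.007539 ⇒ Q<K, forward
Step 1:
                  C         M         J
  Initial   0.02833   0.01788   0.01227
  Change   -0.02153   0.02153   0.02153
  Equil    0.006795   0.03941    0.0338
  solve Keq expr → x = 0.007178; check Q = 0.007539
Then remove 0.002364 M of C.
Step 2:
                  C         M         J
  Initial  0.004431   0.03941    0.0338
  Change   0.001732 -0.001732 -0.001732
  Equil    0.006164   0.03768   0.03207
  solve Keq expr → x = -5.7747e-04; check Q = 0.007539
Then remove 0.01099 M of M.
Step 3:
                  C         M         J
  Initial  0.006164   0.02669   0.03207
  Change  -0.001376  0.001376  0.001376
  Equil    0.004788   0.02807   0.03345
  solve Keq expr → x = 4.5855e-04; check Q = 0.007539

Q₀ = 4.6440e-07; Q < K (proceeds forward)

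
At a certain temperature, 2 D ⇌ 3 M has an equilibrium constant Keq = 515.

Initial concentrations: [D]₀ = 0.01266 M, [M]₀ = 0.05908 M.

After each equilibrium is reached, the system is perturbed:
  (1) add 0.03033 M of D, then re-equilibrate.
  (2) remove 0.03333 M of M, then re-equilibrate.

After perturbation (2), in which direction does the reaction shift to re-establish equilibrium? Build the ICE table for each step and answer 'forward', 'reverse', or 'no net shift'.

Q₀ = 1.287 vs Keq = 515 ⇒ Q<K, forward
Step 1:
                  D         M
  I         0.01266   0.05908
  C        -0.01172   0.01759
  E       9.3542e-04   0.07667
  solve Keq expr → x = 0.005862; check Q = 515
Then add 0.03033 M of D.
Step 2:
                  D         M
  I         0.03127   0.07667
  C        -0.02942   0.04412
  E         0.00185    0.1208
  solve Keq expr → x = 0.01471; check Q = 515
Then remove 0.03333 M of M.
Step 3:
                  D         M
  I         0.00185   0.08746
  C       -6.8984e-04  0.001035
  E         0.00116   0.08849
  solve Keq expr → x = 3.4492e-04; check Q = 515

Direction: forward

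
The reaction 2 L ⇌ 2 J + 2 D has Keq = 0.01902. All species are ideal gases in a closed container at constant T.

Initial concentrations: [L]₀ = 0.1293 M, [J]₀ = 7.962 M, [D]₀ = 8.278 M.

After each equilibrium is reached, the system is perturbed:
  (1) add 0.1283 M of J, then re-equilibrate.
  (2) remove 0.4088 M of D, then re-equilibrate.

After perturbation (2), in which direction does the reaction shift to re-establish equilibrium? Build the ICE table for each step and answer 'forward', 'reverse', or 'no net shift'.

Direction: forward

Q₀ = 2.5984e+05 vs Keq = 0.01902 ⇒ Q>K, reverse
Step 1:
                    L           J           D
  Initial      0.1293       7.962       8.278
  Change        7.108      -7.108      -7.108
  Equil         7.238      0.8535        1.17
  solve Keq expr → x = -3.554; check Q = 0.01902
Then add 0.1283 M of J.
Step 2:
                    L           J           D
  Initial       7.238      0.9818        1.17
  Change      0.06754    -0.06754    -0.06754
  Equil         7.305      0.9143       1.102
  solve Keq expr → x = -0.03377; check Q = 0.01902
Then remove 0.4088 M of D.
Step 3:
                    L           J           D
  Initial       7.305      0.9143      0.6932
  Change      -0.1928      0.1928      0.1928
  Equil         7.112       1.107       0.886
  solve Keq expr → x = 0.09642; check Q = 0.01902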